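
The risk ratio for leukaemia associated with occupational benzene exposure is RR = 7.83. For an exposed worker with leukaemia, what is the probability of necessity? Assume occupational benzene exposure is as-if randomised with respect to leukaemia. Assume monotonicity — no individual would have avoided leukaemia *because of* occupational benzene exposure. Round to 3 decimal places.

PN ≈ 0.872

Under exogeneity and monotonicity, PN = (RR − 1) / RR = 1 − 1/RR.
PN = (7.83 − 1) / 7.83 = 6.83 / 7.83 ≈ 0.8723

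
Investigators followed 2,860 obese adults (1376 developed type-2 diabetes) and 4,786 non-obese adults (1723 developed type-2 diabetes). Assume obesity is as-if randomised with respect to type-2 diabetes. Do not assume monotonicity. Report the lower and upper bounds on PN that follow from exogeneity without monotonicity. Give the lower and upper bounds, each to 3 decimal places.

0.252 ≤ PN ≤ 1.000

p₁ = P(outcome | exposed) = 1376/2860 = 0.48112
p₀ = P(outcome | unexposed) = 1723/4786 = 0.36001
Under exogeneity alone the bounds on PN are max{0,(p₁−p₀)/p₁} ≤ PN ≤ min{1,(1−p₀)/p₁}.
  lower = (p₁ − p₀)/p₁ = 0.12111 / 0.48112 ≈ 0.2517
  upper = min{1, (1 − p₀)/p₁} = 0.63999 / 0.48112 ≈ 1.3302 → capped at 1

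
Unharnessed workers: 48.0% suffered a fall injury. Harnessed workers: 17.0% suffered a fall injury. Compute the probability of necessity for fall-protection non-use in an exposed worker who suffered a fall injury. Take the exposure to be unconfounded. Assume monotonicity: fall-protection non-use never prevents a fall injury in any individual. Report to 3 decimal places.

PN ≈ 0.646

p₁ = 0.48, p₀ = 0.17.
Under exogeneity and monotonicity, PN = (p₁ − p₀) / p₁.
PN = (0.48 − 0.17) / 0.48 = 0.31 / 0.48 ≈ 0.6458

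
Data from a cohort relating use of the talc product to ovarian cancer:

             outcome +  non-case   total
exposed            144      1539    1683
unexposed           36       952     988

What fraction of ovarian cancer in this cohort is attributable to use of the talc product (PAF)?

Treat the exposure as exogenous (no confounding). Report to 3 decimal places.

p₁ = P(outcome | exposed) = 144/1683 = 0.085561
p₀ = P(outcome | unexposed) = 36/988 = 0.036437
Exposure prevalence π = 1683/2671 = 0.6301; overall risk P(Y=1) = 0.06739.
Under exogeneity, PAF = [P(Y=1) − p₀]/P(Y=1).
PAF = (0.06739 − 0.036437) / 0.06739 ≈ 0.4593

PAF ≈ 0.459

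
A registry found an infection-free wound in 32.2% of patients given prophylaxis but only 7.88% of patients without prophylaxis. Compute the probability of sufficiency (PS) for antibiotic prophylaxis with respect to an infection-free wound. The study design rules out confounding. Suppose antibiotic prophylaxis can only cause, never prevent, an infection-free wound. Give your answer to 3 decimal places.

p₁ = 0.322, p₀ = 0.0788.
Under exogeneity and monotonicity, PS = (p₁ − p₀) / (1 − p₀).
PS = (0.322 − 0.0788) / (1 − 0.0788) = 0.2432 / 0.9212 ≈ 0.2640

PS ≈ 0.264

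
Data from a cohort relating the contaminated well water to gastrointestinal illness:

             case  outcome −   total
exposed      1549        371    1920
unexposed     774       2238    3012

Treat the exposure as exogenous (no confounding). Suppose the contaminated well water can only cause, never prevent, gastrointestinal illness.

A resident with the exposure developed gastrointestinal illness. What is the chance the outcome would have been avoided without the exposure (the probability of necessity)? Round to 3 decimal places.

p₁ = P(outcome | exposed) = 1549/1920 = 0.80677
p₀ = P(outcome | unexposed) = 774/3012 = 0.25697
Under exogeneity and monotonicity, PN = (p₁ − p₀) / p₁.
PN = (0.80677 − 0.25697) / 0.80677 = 0.5498 / 0.80677 ≈ 0.6815

PN ≈ 0.681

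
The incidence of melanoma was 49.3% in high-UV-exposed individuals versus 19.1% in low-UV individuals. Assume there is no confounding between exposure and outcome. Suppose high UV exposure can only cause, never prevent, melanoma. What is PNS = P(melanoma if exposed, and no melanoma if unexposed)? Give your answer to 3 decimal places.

p₁ = 0.493, p₀ = 0.191.
Under exogeneity and monotonicity, PNS = p₁ − p₀.
PNS = 0.493 − 0.191 = 0.302

PNS ≈ 0.302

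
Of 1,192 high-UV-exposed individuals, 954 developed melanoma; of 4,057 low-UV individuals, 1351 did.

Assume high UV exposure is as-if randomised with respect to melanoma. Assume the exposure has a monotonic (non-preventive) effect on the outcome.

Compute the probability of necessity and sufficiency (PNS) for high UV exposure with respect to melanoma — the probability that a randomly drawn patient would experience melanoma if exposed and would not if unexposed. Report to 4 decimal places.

PNS ≈ 0.4673

p₁ = P(outcome | exposed) = 954/1192 = 0.80034
p₀ = P(outcome | unexposed) = 1351/4057 = 0.333
Under exogeneity and monotonicity, PNS = p₁ − p₀.
PNS = 0.80034 − 0.333 = 0.46733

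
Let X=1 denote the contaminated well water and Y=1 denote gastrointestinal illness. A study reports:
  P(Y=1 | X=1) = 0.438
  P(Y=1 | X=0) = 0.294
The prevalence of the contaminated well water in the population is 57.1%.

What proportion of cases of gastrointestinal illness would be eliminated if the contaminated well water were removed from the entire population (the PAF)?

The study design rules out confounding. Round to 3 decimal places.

Let p₁ = 0.438, p₀ = 0.294.
Overall risk P(Y=1) = π·p₁ + (1−π)·p₀ = 0.571×0.438 + 0.429×0.294 = 0.37622.
Under exogeneity, PAF = [P(Y=1) − p₀] / P(Y=1).
PAF = (0.37622 − 0.294) / 0.37622 ≈ 0.2186

PAF ≈ 0.219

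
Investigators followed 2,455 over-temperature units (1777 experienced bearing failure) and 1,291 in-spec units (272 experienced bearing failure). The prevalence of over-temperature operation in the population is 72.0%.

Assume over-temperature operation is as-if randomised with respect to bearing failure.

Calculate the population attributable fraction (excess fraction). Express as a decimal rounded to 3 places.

p₁ = P(outcome | exposed) = 1777/2455 = 0.72383
p₀ = P(outcome | unexposed) = 272/1291 = 0.21069
Overall risk P(Y=1) = π·p₁ + (1−π)·p₀ = 0.72×0.72383 + 0.28×0.21069 = 0.58015.
Under exogeneity, PAF = [P(Y=1) − p₀] / P(Y=1).
PAF = (0.58015 − 0.21069) / 0.58015 ≈ 0.6368

PAF ≈ 0.637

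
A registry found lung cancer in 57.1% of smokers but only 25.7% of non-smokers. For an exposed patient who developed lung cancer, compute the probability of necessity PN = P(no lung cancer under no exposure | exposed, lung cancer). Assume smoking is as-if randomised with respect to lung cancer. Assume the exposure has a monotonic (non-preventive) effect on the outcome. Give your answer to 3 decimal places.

PN ≈ 0.550

p₁ = 0.571, p₀ = 0.257.
Under exogeneity and monotonicity, PN = (p₁ − p₀) / p₁.
PN = (0.571 − 0.257) / 0.571 = 0.314 / 0.571 ≈ 0.5499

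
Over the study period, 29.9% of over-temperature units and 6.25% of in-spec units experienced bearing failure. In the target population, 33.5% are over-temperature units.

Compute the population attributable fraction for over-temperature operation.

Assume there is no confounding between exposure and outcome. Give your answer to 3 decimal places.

PAF ≈ 0.559

p₁ = 0.299, p₀ = 0.0625.
Overall risk P(Y=1) = π·p₁ + (1−π)·p₀ = 0.335×0.299 + 0.665×0.0625 = 0.14173.
Under exogeneity, PAF = [P(Y=1) − p₀] / P(Y=1).
PAF = (0.14173 − 0.0625) / 0.14173 ≈ 0.5590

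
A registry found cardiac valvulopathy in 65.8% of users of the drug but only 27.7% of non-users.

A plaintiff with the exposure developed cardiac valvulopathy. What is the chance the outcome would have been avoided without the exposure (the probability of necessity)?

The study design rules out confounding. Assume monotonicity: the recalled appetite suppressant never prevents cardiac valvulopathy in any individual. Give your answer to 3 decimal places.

PN ≈ 0.579

p₁ = 0.658, p₀ = 0.277.
Under exogeneity and monotonicity, PN = (p₁ − p₀) / p₁.
PN = (0.658 − 0.277) / 0.658 = 0.381 / 0.658 ≈ 0.5790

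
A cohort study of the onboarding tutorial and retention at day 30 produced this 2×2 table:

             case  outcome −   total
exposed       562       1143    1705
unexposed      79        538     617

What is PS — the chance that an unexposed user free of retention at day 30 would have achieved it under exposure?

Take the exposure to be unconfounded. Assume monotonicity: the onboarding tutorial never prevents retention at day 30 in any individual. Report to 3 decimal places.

p₁ = P(outcome | exposed) = 562/1705 = 0.32962
p₀ = P(outcome | unexposed) = 79/617 = 0.12804
Under exogeneity and monotonicity, PS = (p₁ − p₀)/(1 − p₀).
PS = (0.32962 − 0.12804) / 0.87196 ≈ 0.2312

PS ≈ 0.231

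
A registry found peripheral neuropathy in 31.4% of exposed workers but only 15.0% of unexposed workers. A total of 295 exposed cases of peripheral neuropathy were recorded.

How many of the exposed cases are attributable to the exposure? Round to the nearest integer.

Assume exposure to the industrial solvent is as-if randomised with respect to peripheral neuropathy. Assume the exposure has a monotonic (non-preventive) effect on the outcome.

p₁ = 0.314, p₀ = 0.15.
PN = (p₁ − p₀)/p₁ = (0.314 − 0.15) / 0.314 ≈ 0.52229.
Attributable cases ≈ PN × (exposed cases) = 0.52229 × 295 ≈ 154.08.

about 154 cases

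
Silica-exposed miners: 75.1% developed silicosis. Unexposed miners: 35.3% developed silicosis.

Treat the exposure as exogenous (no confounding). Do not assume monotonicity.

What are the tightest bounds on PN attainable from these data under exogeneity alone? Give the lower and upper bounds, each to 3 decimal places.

0.530 ≤ PN ≤ 0.862

p₁ = 0.751, p₀ = 0.353.
Under exogeneity alone the bounds on PN are max{0,(p₁−p₀)/p₁} ≤ PN ≤ min{1,(1−p₀)/p₁}.
  lower = (p₁ − p₀)/p₁ = 0.398 / 0.751 ≈ 0.5300
  upper = min{1, (1 − p₀)/p₁} = 0.647 / 0.751 ≈ 0.8615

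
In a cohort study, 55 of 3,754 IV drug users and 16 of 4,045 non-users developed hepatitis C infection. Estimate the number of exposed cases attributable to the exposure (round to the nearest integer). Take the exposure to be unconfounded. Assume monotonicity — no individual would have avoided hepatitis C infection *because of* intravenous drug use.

about 40 cases

p₁ = P(outcome | exposed) = 55/3754 = 0.014651
p₀ = P(outcome | unexposed) = 16/4045 = 0.0039555
PN = (p₁ − p₀)/p₁ = (0.014651 − 0.0039555) / 0.014651 ≈ 0.73002.
Attributable cases ≈ PN × (exposed cases) = 0.73002 × 55 ≈ 40.15.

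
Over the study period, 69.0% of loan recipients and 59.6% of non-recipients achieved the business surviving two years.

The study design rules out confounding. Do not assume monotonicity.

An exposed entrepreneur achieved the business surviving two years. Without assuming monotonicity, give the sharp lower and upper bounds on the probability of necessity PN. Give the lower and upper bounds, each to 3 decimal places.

p₁ = 0.69, p₀ = 0.596.
Under exogeneity alone the bounds on PN are max{0,(p₁−p₀)/p₁} ≤ PN ≤ min{1,(1−p₀)/p₁}.
  lower = (p₁ − p₀)/p₁ = 0.094 / 0.69 ≈ 0.1362
  upper = min{1, (1 − p₀)/p₁} = 0.404 / 0.69 ≈ 0.5855

0.136 ≤ PN ≤ 0.586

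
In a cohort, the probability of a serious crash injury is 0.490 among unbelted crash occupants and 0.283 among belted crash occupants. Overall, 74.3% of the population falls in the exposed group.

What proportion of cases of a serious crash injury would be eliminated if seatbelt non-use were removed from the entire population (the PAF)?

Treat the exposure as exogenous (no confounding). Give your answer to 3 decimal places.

PAF ≈ 0.352

Let p₁ = 0.49, p₀ = 0.283.
Overall risk P(Y=1) = π·p₁ + (1−π)·p₀ = 0.743×0.49 + 0.257×0.283 = 0.4368.
Under exogeneity, PAF = [P(Y=1) − p₀] / P(Y=1).
PAF = (0.4368 − 0.283) / 0.4368 ≈ 0.3521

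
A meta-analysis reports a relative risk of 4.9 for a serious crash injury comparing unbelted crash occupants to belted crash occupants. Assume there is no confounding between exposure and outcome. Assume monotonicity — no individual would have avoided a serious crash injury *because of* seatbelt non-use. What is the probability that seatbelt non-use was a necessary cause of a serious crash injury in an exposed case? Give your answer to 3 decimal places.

Under exogeneity and monotonicity, PN = (RR − 1) / RR = 1 − 1/RR.
PN = (4.9 − 1) / 4.9 = 3.9 / 4.9 ≈ 0.7959

PN ≈ 0.796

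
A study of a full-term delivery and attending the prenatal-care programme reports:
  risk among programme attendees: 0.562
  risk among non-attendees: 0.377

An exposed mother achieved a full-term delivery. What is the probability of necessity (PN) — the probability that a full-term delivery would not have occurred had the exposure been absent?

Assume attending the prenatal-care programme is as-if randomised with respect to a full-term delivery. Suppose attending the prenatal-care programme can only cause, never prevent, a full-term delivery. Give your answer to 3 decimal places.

Let p₁ = 0.562, p₀ = 0.377.
Under exogeneity and monotonicity, PN = (p₁ − p₀) / p₁.
PN = (0.562 − 0.377) / 0.562 = 0.185 / 0.562 ≈ 0.3292

PN ≈ 0.329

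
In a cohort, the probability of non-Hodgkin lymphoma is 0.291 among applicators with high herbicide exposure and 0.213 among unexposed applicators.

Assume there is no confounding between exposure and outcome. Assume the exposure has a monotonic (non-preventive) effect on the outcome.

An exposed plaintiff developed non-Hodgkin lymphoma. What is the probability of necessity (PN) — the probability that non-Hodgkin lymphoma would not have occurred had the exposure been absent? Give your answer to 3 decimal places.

Let p₁ = 0.291, p₀ = 0.213.
Under exogeneity and monotonicity, PN = (p₁ − p₀) / p₁.
PN = (0.291 − 0.213) / 0.291 = 0.078 / 0.291 ≈ 0.2680

PN ≈ 0.268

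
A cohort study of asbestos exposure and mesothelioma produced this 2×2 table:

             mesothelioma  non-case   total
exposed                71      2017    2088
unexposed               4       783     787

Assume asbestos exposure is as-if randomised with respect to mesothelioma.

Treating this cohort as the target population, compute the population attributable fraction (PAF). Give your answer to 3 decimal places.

PAF ≈ 0.805

p₁ = P(outcome | exposed) = 71/2088 = 0.034004
p₀ = P(outcome | unexposed) = 4/787 = 0.0050826
Exposure prevalence π = 2088/2875 = 0.72626; overall risk P(Y=1) = 0.026087.
Under exogeneity, PAF = [P(Y=1) − p₀]/P(Y=1).
PAF = (0.026087 − 0.0050826) / 0.026087 ≈ 0.8052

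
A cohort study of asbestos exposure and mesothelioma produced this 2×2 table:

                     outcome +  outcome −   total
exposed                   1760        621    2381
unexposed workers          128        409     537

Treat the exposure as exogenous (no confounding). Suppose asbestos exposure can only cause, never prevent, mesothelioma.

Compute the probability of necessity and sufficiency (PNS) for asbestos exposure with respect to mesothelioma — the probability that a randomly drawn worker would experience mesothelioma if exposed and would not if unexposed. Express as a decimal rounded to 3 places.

p₁ = P(outcome | exposed) = 1760/2381 = 0.73919
p₀ = P(outcome | unexposed) = 128/537 = 0.23836
Under exogeneity and monotonicity, PNS = p₁ − p₀.
PNS = 0.73919 − 0.23836 = 0.50082

PNS ≈ 0.501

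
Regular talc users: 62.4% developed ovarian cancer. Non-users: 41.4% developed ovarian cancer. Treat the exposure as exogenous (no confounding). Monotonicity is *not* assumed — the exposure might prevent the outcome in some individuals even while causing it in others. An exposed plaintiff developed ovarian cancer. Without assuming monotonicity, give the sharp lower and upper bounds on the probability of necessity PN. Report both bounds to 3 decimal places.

0.337 ≤ PN ≤ 0.939

p₁ = 0.624, p₀ = 0.414.
Under exogeneity alone the bounds on PN are max{0,(p₁−p₀)/p₁} ≤ PN ≤ min{1,(1−p₀)/p₁}.
  lower = (p₁ − p₀)/p₁ = 0.21 / 0.624 ≈ 0.3365
  upper = min{1, (1 − p₀)/p₁} = 0.586 / 0.624 ≈ 0.9391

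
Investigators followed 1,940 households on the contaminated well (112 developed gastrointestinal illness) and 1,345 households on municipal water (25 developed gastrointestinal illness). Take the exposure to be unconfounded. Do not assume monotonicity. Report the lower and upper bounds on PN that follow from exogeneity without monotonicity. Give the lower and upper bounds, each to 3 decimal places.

0.678 ≤ PN ≤ 1.000

p₁ = P(outcome | exposed) = 112/1940 = 0.057732
p₀ = P(outcome | unexposed) = 25/1345 = 0.018587
Under exogeneity alone the bounds on PN are max{0,(p₁−p₀)/p₁} ≤ PN ≤ min{1,(1−p₀)/p₁}.
  lower = (p₁ − p₀)/p₁ = 0.039145 / 0.057732 ≈ 0.6780
  upper = min{1, (1 − p₀)/p₁} = 0.98141 / 0.057732 ≈ 16.9995 → capped at 1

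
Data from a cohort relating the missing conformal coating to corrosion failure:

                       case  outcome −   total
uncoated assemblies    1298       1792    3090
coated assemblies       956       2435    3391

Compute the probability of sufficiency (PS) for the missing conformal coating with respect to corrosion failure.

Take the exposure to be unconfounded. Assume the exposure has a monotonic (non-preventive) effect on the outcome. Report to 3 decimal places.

PS ≈ 0.192

p₁ = P(outcome | exposed) = 1298/3090 = 0.42006
p₀ = P(outcome | unexposed) = 956/3391 = 0.28192
Under exogeneity and monotonicity, PS = (p₁ − p₀) / (1 − p₀).
PS = (0.42006 − 0.28192) / (1 − 0.28192) = 0.13814 / 0.71808 ≈ 0.1924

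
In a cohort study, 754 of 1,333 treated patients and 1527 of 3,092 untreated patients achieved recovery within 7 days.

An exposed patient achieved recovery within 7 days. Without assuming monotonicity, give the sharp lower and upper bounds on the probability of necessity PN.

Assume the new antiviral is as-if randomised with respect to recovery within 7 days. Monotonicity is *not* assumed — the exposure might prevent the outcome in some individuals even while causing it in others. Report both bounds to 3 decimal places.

0.127 ≤ PN ≤ 0.895

p₁ = P(outcome | exposed) = 754/1333 = 0.56564
p₀ = P(outcome | unexposed) = 1527/3092 = 0.49386
Under exogeneity alone the bounds on PN are max{0,(p₁−p₀)/p₁} ≤ PN ≤ min{1,(1−p₀)/p₁}.
  lower = (p₁ − p₀)/p₁ = 0.071786 / 0.56564 ≈ 0.1269
  upper = min{1, (1 − p₀)/p₁} = 0.50614 / 0.56564 ≈ 0.8948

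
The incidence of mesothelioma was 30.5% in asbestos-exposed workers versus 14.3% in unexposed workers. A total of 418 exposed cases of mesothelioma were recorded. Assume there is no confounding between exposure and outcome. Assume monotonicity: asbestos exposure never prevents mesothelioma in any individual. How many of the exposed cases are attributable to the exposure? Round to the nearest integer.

about 222 cases

p₁ = 0.305, p₀ = 0.143.
PN = (p₁ − p₀)/p₁ = (0.305 − 0.143) / 0.305 ≈ 0.53115.
Attributable cases ≈ PN × (exposed cases) = 0.53115 × 418 ≈ 222.02.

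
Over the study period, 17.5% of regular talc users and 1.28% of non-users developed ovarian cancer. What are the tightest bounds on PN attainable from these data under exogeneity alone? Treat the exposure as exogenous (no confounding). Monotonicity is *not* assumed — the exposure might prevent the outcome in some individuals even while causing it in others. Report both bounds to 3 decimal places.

p₁ = 0.175, p₀ = 0.0128.
Under exogeneity alone the bounds on PN are max{0,(p₁−p₀)/p₁} ≤ PN ≤ min{1,(1−p₀)/p₁}.
  lower = (p₁ − p₀)/p₁ = 0.1622 / 0.175 ≈ 0.9269
  upper = min{1, (1 − p₀)/p₁} = 0.9872 / 0.175 ≈ 5.6411 → capped at 1

0.927 ≤ PN ≤ 1.000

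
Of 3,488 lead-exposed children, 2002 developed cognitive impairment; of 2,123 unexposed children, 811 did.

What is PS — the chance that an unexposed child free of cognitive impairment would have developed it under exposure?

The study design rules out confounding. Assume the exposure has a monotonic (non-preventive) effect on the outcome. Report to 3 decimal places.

PS ≈ 0.311

p₁ = P(outcome | exposed) = 2002/3488 = 0.57397
p₀ = P(outcome | unexposed) = 811/2123 = 0.38201
Under exogeneity and monotonicity, PS = (p₁ − p₀) / (1 − p₀).
PS = (0.57397 − 0.38201) / (1 − 0.38201) = 0.19196 / 0.61799 ≈ 0.3106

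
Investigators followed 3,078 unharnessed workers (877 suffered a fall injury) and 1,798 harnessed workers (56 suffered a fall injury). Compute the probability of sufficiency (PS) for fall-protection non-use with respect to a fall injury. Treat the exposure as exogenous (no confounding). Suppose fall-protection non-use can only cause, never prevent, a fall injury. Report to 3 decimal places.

p₁ = P(outcome | exposed) = 877/3078 = 0.28493
p₀ = P(outcome | unexposed) = 56/1798 = 0.031146
Under exogeneity and monotonicity, PS = (p₁ − p₀) / (1 − p₀).
PS = (0.28493 − 0.031146) / (1 − 0.031146) = 0.25378 / 0.96885 ≈ 0.2619

PS ≈ 0.262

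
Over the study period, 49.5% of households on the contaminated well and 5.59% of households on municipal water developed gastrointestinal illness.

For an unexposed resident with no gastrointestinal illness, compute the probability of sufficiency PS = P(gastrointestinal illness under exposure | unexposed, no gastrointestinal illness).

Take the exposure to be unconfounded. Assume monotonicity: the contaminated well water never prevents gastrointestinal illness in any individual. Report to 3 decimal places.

PS ≈ 0.465

p₁ = 0.495, p₀ = 0.0559.
Under exogeneity and monotonicity, PS = (p₁ − p₀) / (1 − p₀).
PS = (0.495 − 0.0559) / (1 − 0.0559) = 0.4391 / 0.9441 ≈ 0.4651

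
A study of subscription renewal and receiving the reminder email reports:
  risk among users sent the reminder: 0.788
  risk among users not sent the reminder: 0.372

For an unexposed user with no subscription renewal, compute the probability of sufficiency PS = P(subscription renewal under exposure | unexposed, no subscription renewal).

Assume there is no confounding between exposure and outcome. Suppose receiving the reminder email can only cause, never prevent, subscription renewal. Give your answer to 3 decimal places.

Let p₁ = 0.788, p₀ = 0.372.
Under exogeneity and monotonicity, PS = (p₁ − p₀) / (1 − p₀).
PS = (0.788 − 0.372) / (1 − 0.372) = 0.416 / 0.628 ≈ 0.6624

PS ≈ 0.662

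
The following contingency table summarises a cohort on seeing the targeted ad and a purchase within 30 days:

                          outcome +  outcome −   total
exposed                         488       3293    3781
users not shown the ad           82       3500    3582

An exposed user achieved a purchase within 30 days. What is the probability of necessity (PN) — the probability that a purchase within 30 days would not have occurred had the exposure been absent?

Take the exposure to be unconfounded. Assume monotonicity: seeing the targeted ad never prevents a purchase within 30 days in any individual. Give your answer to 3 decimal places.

PN ≈ 0.823

p₁ = P(outcome | exposed) = 488/3781 = 0.12907
p₀ = P(outcome | unexposed) = 82/3582 = 0.022892
Under exogeneity and monotonicity, PN = (p₁ − p₀)/p₁.
PN = (0.12907 − 0.022892) / 0.12907 ≈ 0.8226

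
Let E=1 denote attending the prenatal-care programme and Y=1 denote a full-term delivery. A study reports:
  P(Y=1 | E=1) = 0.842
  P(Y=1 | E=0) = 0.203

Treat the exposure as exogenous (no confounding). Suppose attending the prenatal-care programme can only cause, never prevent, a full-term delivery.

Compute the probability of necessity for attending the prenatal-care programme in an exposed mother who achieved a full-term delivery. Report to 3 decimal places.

PN ≈ 0.759

Let p₁ = 0.842, p₀ = 0.203.
Under exogeneity and monotonicity, PN = (p₁ − p₀) / p₁.
PN = (0.842 − 0.203) / 0.842 = 0.639 / 0.842 ≈ 0.7589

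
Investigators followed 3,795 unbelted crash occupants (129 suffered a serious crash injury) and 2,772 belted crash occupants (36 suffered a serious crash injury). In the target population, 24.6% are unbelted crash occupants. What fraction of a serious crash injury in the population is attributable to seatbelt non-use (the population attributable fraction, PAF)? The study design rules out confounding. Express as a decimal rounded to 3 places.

p₁ = P(outcome | exposed) = 129/3795 = 0.033992
p₀ = P(outcome | unexposed) = 36/2772 = 0.012987
Overall risk P(Y=1) = π·p₁ + (1−π)·p₀ = 0.246×0.033992 + 0.754×0.012987 = 0.018154.
Under exogeneity, PAF = [P(Y=1) − p₀] / P(Y=1).
PAF = (0.018154 − 0.012987) / 0.018154 ≈ 0.2846

PAF ≈ 0.285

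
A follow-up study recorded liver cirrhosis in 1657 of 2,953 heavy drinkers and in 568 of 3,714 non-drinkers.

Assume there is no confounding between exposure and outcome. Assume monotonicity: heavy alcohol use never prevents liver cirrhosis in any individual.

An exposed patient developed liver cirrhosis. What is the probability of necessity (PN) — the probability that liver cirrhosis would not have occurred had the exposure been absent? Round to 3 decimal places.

PN ≈ 0.727

p₁ = P(outcome | exposed) = 1657/2953 = 0.56112
p₀ = P(outcome | unexposed) = 568/3714 = 0.15293
Under exogeneity and monotonicity, PN = (p₁ − p₀) / p₁.
PN = (0.56112 − 0.15293) / 0.56112 = 0.40819 / 0.56112 ≈ 0.7274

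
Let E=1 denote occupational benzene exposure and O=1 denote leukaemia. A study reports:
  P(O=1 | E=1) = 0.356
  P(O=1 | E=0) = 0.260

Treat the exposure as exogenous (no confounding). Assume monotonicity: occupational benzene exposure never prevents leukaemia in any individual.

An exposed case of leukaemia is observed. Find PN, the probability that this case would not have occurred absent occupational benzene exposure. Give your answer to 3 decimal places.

Let p₁ = 0.356, p₀ = 0.26.
Under exogeneity and monotonicity, PN = (p₁ − p₀) / p₁.
PN = (0.356 − 0.26) / 0.356 = 0.096 / 0.356 ≈ 0.2697

PN ≈ 0.270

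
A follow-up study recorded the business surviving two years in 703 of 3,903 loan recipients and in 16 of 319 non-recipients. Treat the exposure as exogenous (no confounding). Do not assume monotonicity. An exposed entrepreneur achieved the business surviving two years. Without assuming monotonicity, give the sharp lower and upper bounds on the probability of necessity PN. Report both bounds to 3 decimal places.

p₁ = P(outcome | exposed) = 703/3903 = 0.18012
p₀ = P(outcome | unexposed) = 16/319 = 0.050157
Under exogeneity alone the bounds on PN are max{0,(p₁−p₀)/p₁} ≤ PN ≤ min{1,(1−p₀)/p₁}.
  lower = (p₁ − p₀)/p₁ = 0.12996 / 0.18012 ≈ 0.7215
  upper = min{1, (1 − p₀)/p₁} = 0.94984 / 0.18012 ≈ 5.2735 → capped at 1

0.722 ≤ PN ≤ 1.000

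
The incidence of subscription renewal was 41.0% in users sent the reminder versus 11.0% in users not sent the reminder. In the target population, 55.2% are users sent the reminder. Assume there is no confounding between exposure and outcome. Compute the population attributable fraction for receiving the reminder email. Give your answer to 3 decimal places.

PAF ≈ 0.601

p₁ = 0.41, p₀ = 0.11.
Overall risk P(Y=1) = π·p₁ + (1−π)·p₀ = 0.552×0.41 + 0.448×0.11 = 0.2756.
Under exogeneity, PAF = [P(Y=1) − p₀] / P(Y=1).
PAF = (0.2756 − 0.11) / 0.2756 ≈ 0.6009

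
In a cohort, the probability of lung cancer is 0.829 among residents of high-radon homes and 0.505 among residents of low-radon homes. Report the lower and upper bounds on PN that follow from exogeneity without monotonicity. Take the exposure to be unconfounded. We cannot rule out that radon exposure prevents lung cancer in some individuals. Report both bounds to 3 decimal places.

0.391 ≤ PN ≤ 0.597

Let p₁ = 0.829, p₀ = 0.505.
Under exogeneity alone the bounds on PN are max{0,(p₁−p₀)/p₁} ≤ PN ≤ min{1,(1−p₀)/p₁}.
  lower = (p₁ − p₀)/p₁ = 0.324 / 0.829 ≈ 0.3908
  upper = min{1, (1 − p₀)/p₁} = 0.495 / 0.829 ≈ 0.5971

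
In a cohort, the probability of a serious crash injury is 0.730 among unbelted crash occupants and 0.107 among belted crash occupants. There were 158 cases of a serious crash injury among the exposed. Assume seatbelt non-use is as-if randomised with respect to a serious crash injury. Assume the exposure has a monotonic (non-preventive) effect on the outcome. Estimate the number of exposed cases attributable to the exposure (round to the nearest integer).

about 135 cases

Let p₁ = 0.73, p₀ = 0.107.
PN = (p₁ − p₀)/p₁ = (0.73 − 0.107) / 0.73 ≈ 0.85342.
Attributable cases ≈ PN × (exposed cases) = 0.85342 × 158 ≈ 134.84.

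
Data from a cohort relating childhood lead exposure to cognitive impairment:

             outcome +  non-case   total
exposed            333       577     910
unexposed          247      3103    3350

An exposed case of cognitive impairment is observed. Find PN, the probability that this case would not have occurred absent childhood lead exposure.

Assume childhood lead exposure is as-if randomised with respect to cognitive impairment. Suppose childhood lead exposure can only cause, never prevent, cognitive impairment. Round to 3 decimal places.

PN ≈ 0.799

p₁ = P(outcome | exposed) = 333/910 = 0.36593
p₀ = P(outcome | unexposed) = 247/3350 = 0.073731
Under exogeneity and monotonicity, PN = (p₁ − p₀) / p₁.
PN = (0.36593 − 0.073731) / 0.36593 = 0.2922 / 0.36593 ≈ 0.7985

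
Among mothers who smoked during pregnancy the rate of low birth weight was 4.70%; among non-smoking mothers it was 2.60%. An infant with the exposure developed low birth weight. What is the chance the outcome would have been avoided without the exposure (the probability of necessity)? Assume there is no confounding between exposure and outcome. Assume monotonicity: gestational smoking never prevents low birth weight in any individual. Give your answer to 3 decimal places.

PN ≈ 0.447

p₁ = 0.047, p₀ = 0.026.
Under exogeneity and monotonicity, PN = (p₁ − p₀) / p₁.
PN = (0.047 − 0.026) / 0.047 = 0.021 / 0.047 ≈ 0.4468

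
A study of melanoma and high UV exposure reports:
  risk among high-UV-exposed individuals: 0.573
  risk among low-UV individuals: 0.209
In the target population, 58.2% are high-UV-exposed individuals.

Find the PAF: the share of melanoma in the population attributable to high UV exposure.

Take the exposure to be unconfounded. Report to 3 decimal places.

PAF ≈ 0.503

Let p₁ = 0.573, p₀ = 0.209.
Overall risk P(Y=1) = π·p₁ + (1−π)·p₀ = 0.582×0.573 + 0.418×0.209 = 0.42085.
Under exogeneity, PAF = [P(Y=1) − p₀] / P(Y=1).
PAF = (0.42085 − 0.209) / 0.42085 ≈ 0.5034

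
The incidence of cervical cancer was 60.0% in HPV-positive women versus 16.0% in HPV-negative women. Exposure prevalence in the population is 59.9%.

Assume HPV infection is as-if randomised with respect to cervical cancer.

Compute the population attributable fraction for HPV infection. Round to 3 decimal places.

p₁ = 0.6, p₀ = 0.16.
Overall risk P(Y=1) = π·p₁ + (1−π)·p₀ = 0.599×0.6 + 0.401×0.16 = 0.42356.
Under exogeneity, PAF = [P(Y=1) − p₀] / P(Y=1).
PAF = (0.42356 − 0.16) / 0.42356 ≈ 0.6222

PAF ≈ 0.622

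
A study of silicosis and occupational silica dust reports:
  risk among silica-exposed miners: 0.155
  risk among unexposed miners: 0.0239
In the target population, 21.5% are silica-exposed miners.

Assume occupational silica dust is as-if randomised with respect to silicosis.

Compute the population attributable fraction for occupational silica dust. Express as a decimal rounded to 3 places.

PAF ≈ 0.541

Let p₁ = 0.155, p₀ = 0.0239.
Overall risk P(Y=1) = π·p₁ + (1−π)·p₀ = 0.215×0.155 + 0.785×0.0239 = 0.052087.
Under exogeneity, PAF = [P(Y=1) − p₀] / P(Y=1).
PAF = (0.052087 − 0.0239) / 0.052087 ≈ 0.5411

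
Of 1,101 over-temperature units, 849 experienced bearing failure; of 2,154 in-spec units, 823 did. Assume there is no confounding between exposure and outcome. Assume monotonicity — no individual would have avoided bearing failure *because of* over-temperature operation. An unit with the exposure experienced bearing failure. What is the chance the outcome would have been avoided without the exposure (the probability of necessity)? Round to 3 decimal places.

PN ≈ 0.505

p₁ = P(outcome | exposed) = 849/1101 = 0.77112
p₀ = P(outcome | unexposed) = 823/2154 = 0.38208
Under exogeneity and monotonicity, PN = (p₁ − p₀) / p₁.
PN = (0.77112 − 0.38208) / 0.77112 = 0.38904 / 0.77112 ≈ 0.5045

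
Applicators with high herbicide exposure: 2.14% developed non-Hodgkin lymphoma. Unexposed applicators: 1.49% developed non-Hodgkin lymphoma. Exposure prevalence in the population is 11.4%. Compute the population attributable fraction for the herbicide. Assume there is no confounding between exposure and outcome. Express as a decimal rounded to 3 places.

p₁ = 0.0214, p₀ = 0.0149.
Overall risk P(Y=1) = π·p₁ + (1−π)·p₀ = 0.114×0.0214 + 0.886×0.0149 = 0.015641.
Under exogeneity, PAF = [P(Y=1) − p₀] / P(Y=1).
PAF = (0.015641 − 0.0149) / 0.015641 ≈ 0.0474

PAF ≈ 0.047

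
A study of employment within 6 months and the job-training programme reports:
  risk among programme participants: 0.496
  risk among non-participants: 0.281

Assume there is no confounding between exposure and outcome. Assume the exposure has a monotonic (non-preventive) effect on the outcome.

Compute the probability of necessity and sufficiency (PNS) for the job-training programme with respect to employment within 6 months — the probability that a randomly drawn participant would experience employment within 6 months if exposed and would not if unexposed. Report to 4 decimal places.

PNS ≈ 0.2150

Let p₁ = 0.496, p₀ = 0.281.
Under exogeneity and monotonicity, PNS = p₁ − p₀.
PNS = 0.496 − 0.281 = 0.215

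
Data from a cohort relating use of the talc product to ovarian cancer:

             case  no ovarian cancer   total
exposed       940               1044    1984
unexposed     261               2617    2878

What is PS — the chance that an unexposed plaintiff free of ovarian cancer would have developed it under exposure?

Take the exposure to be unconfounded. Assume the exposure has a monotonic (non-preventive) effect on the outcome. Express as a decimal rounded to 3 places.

p₁ = P(outcome | exposed) = 940/1984 = 0.47379
p₀ = P(outcome | unexposed) = 261/2878 = 0.090688
Under exogeneity and monotonicity, PS = (p₁ − p₀)/(1 − p₀).
PS = (0.47379 − 0.090688) / 0.90931 ≈ 0.4213

PS ≈ 0.421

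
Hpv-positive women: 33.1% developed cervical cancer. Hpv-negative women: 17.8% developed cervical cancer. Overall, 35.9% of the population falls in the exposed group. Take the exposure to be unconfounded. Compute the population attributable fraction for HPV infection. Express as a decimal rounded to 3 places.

p₁ = 0.331, p₀ = 0.178.
Overall risk P(Y=1) = π·p₁ + (1−π)·p₀ = 0.359×0.331 + 0.641×0.178 = 0.23293.
Under exogeneity, PAF = [P(Y=1) − p₀] / P(Y=1).
PAF = (0.23293 − 0.178) / 0.23293 ≈ 0.2358

PAF ≈ 0.236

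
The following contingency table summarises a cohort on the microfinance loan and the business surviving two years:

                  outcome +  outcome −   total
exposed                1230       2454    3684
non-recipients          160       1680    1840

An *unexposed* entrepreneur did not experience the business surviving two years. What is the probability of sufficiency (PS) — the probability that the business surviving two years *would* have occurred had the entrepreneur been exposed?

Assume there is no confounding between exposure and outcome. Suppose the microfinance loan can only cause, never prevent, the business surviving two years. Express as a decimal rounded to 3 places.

p₁ = P(outcome | exposed) = 1230/3684 = 0.33388
p₀ = P(outcome | unexposed) = 160/1840 = 0.086957
Under exogeneity and monotonicity, PS = (p₁ − p₀)/(1 − p₀).
PS = (0.33388 − 0.086957) / 0.91304 ≈ 0.2704

PS ≈ 0.270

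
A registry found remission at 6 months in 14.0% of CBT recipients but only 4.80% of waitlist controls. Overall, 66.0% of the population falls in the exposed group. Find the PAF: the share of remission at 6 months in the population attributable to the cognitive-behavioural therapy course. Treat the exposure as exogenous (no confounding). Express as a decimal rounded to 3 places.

p₁ = 0.14, p₀ = 0.048.
Overall risk P(Y=1) = π·p₁ + (1−π)·p₀ = 0.66×0.14 + 0.34×0.048 = 0.10872.
Under exogeneity, PAF = [P(Y=1) − p₀] / P(Y=1).
PAF = (0.10872 − 0.048) / 0.10872 ≈ 0.5585

PAF ≈ 0.558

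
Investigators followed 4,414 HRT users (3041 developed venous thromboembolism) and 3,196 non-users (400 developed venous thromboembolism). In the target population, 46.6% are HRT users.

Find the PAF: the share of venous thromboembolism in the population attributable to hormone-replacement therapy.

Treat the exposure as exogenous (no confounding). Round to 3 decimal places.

p₁ = P(outcome | exposed) = 3041/4414 = 0.68894
p₀ = P(outcome | unexposed) = 400/3196 = 0.12516
Overall risk P(Y=1) = π·p₁ + (1−π)·p₀ = 0.466×0.68894 + 0.534×0.12516 = 0.38788.
Under exogeneity, PAF = [P(Y=1) − p₀] / P(Y=1).
PAF = (0.38788 − 0.12516) / 0.38788 ≈ 0.6773

PAF ≈ 0.677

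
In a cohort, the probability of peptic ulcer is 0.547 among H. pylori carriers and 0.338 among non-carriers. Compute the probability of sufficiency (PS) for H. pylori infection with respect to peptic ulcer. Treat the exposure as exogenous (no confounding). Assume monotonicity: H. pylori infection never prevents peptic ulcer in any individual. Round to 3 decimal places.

Let p₁ = 0.547, p₀ = 0.338.
Under exogeneity and monotonicity, PS = (p₁ − p₀) / (1 − p₀).
PS = (0.547 − 0.338) / (1 − 0.338) = 0.209 / 0.662 ≈ 0.3157

PS ≈ 0.316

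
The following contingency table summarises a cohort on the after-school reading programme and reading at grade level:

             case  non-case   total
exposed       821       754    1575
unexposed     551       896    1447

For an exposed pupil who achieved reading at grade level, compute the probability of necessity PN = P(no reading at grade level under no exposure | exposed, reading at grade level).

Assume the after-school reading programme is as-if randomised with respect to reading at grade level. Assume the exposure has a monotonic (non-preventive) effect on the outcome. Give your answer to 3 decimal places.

PN ≈ 0.269

p₁ = P(outcome | exposed) = 821/1575 = 0.52127
p₀ = P(outcome | unexposed) = 551/1447 = 0.38079
Under exogeneity and monotonicity, PN = (p₁ − p₀)/p₁.
PN = (0.52127 − 0.38079) / 0.52127 ≈ 0.2695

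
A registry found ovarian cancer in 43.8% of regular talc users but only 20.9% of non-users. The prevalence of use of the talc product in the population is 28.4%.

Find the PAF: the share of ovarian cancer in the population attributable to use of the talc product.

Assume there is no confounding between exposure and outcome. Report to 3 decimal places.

PAF ≈ 0.237

p₁ = 0.438, p₀ = 0.209.
Overall risk P(Y=1) = π·p₁ + (1−π)·p₀ = 0.284×0.438 + 0.716×0.209 = 0.27404.
Under exogeneity, PAF = [P(Y=1) − p₀] / P(Y=1).
PAF = (0.27404 − 0.209) / 0.27404 ≈ 0.2373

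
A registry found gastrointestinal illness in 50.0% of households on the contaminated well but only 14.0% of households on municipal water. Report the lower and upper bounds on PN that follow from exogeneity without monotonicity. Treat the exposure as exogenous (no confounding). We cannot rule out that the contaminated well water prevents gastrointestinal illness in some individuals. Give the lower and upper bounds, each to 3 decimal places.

0.720 ≤ PN ≤ 1.000

p₁ = 0.5, p₀ = 0.14.
Under exogeneity alone the bounds on PN are max{0,(p₁−p₀)/p₁} ≤ PN ≤ min{1,(1−p₀)/p₁}.
  lower = (p₁ − p₀)/p₁ = 0.36 / 0.5 ≈ 0.7200
  upper = min{1, (1 − p₀)/p₁} = 0.86 / 0.5 ≈ 1.7200 → capped at 1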